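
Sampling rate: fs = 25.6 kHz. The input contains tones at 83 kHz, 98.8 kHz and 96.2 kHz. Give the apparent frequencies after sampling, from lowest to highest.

fs/2 = 12.8 kHz.
83 kHz mod fs = 6.2 kHz.
6.2 kHz ≤ fs/2 = 12.8 kHz, appears at 6.2 kHz.
98.8 kHz mod fs = 22 kHz.
22 kHz > fs/2 = 12.8 kHz, folds to fs − 22 kHz = 3.6 kHz.
96.2 kHz mod fs = 19.4 kHz.
19.4 kHz > fs/2 = 12.8 kHz, folds to fs − 19.4 kHz = 6.2 kHz.
Distinct values: {3.6 kHz, 6.2 kHz}.

3.6 kHz, 6.2 kHz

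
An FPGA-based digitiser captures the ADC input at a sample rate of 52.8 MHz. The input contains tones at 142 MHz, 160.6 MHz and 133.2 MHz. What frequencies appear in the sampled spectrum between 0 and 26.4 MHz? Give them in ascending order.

fs/2 = 26.4 MHz.
142 MHz mod fs = 36.4 MHz.
36.4 MHz > fs/2 = 26.4 MHz, folds to fs − 36.4 MHz = 16.4 MHz.
160.6 MHz mod fs = 2.2 MHz.
2.2 MHz ≤ fs/2 = 26.4 MHz, appears at 2.2 MHz.
133.2 MHz mod fs = 27.6 MHz.
27.6 MHz > fs/2 = 26.4 MHz, folds to fs − 27.6 MHz = 25.2 MHz.
Distinct values: {2.2 MHz, 16.4 MHz, 25.2 MHz}.

2.2 MHz, 16.4 MHz, 25.2 MHz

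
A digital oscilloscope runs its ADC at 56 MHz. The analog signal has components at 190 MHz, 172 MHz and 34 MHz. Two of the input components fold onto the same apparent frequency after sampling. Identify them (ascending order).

34 MHz, 190 MHz

fs/2 = 28 MHz.
190 MHz mod fs = 22 MHz.
22 MHz ≤ fs/2 = 28 MHz, appears at 22 MHz.
172 MHz mod fs = 4 MHz.
4 MHz ≤ fs/2 = 28 MHz, appears at 4 MHz.
34 MHz > fs/2 = 28 MHz, folds to fs − 34 MHz = 22 MHz.
34 MHz and 190 MHz both map to 22 MHz.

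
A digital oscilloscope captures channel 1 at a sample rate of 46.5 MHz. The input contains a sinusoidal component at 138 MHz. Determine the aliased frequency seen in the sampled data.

1.5 MHz

138 MHz mod fs = 45 MHz.
45 MHz > fs/2 = 23.25 MHz, folds to fs − 45 MHz = 1.5 MHz.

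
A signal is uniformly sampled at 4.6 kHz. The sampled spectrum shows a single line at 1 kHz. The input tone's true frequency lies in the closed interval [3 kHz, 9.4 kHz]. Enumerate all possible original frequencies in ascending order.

Frequencies that alias to 1 kHz are k·fs ± 1 kHz for integer k ≥ 0.
k=0: 1 kHz.
k=1: 3.6 kHz, 5.6 kHz.
k=2: 8.2 kHz, 10.2 kHz.
k=3: 12.8 kHz, 14.8 kHz.
Within [3 kHz, 9.4 kHz]: 3.6 kHz, 5.6 kHz, 8.2 kHz.

3.6 kHz, 5.6 kHz, 8.2 kHz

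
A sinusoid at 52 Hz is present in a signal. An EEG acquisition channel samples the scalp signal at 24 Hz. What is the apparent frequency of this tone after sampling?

4 Hz

52 Hz mod fs = 4 Hz.
4 Hz ≤ fs/2 = 12 Hz, appears at 4 Hz.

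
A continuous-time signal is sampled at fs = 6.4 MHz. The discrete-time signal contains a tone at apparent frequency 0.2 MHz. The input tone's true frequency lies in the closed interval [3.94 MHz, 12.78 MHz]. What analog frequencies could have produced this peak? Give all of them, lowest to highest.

Frequencies that alias to 0.2 MHz are k·fs ± 0.2 MHz for integer k ≥ 0.
k=0: 0.2 MHz.
k=1: 6.2 MHz, 6.6 MHz.
k=2: 12.6 MHz, 13 MHz.
k=3: 19 MHz, 19.4 MHz.
Within [3.94 MHz, 12.78 MHz]: 6.2 MHz, 6.6 MHz, 12.6 MHz.

6.2 MHz, 6.6 MHz, 12.6 MHz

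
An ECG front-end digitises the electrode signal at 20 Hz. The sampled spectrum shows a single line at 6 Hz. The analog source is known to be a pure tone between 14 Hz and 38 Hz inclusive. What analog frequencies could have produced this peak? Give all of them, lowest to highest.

14 Hz, 26 Hz, 34 Hz

Frequencies that alias to 6 Hz are k·fs ± 6 Hz for integer k ≥ 0.
k=0: 6 Hz.
k=1: 14 Hz, 26 Hz.
k=2: 34 Hz, 46 Hz.
k=3: 54 Hz, 66 Hz.
Within [14 Hz, 38 Hz]: 14 Hz, 26 Hz, 34 Hz.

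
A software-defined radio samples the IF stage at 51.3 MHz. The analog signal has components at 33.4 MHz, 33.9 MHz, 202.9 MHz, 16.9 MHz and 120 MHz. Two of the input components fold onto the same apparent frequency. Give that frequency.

fs/2 = 25.65 MHz.
33.4 MHz > fs/2 = 25.65 MHz, folds to fs − 33.4 MHz = 17.9 MHz.
33.9 MHz > fs/2 = 25.65 MHz, folds to fs − 33.9 MHz = 17.4 MHz.
202.9 MHz mod fs = 49 MHz.
49 MHz > fs/2 = 25.65 MHz, folds to fs − 49 MHz = 2.3 MHz.
16.9 MHz ≤ fs/2 = 25.65 MHz, passes unchanged.
120 MHz mod fs = 17.4 MHz.
17.4 MHz ≤ fs/2 = 25.65 MHz, appears at 17.4 MHz.
33.9 MHz and 120 MHz both map to 17.4 MHz.

17.4 MHz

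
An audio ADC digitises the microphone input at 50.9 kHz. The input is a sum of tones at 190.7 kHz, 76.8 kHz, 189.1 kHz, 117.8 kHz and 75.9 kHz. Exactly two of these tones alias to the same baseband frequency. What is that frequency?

25 kHz

fs/2 = 25.45 kHz.
190.7 kHz mod fs = 38 kHz.
38 kHz > fs/2 = 25.45 kHz, folds to fs − 38 kHz = 12.9 kHz.
76.8 kHz mod fs = 25.9 kHz.
25.9 kHz > fs/2 = 25.45 kHz, folds to fs − 25.9 kHz = 25 kHz.
189.1 kHz mod fs = 36.4 kHz.
36.4 kHz > fs/2 = 25.45 kHz, folds to fs − 36.4 kHz = 14.5 kHz.
117.8 kHz mod fs = 16 kHz.
16 kHz ≤ fs/2 = 25.45 kHz, appears at 16 kHz.
75.9 kHz mod fs = 25 kHz.
25 kHz ≤ fs/2 = 25.45 kHz, appears at 25 kHz.
75.9 kHz and 76.8 kHz both map to 25 kHz.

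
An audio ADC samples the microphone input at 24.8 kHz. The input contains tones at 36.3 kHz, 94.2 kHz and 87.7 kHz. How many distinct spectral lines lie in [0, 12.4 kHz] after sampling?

fs/2 = 12.4 kHz.
36.3 kHz mod fs = 11.5 kHz.
11.5 kHz ≤ fs/2 = 12.4 kHz, appears at 11.5 kHz.
94.2 kHz mod fs = 19.8 kHz.
19.8 kHz > fs/2 = 12.4 kHz, folds to fs − 19.8 kHz = 5 kHz.
87.7 kHz mod fs = 13.3 kHz.
13.3 kHz > fs/2 = 12.4 kHz, folds to fs − 13.3 kHz = 11.5 kHz.
Distinct values: {5 kHz, 11.5 kHz} → 2.

2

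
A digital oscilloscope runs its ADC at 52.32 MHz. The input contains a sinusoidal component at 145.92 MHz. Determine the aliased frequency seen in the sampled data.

11.04 MHz

145.92 MHz mod fs = 41.28 MHz.
41.28 MHz > fs/2 = 26.16 MHz, folds to fs − 41.28 MHz = 11.04 MHz.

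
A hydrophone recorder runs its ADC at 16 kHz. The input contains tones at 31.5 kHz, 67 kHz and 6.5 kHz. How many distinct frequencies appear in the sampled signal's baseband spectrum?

fs/2 = 8 kHz.
31.5 kHz mod fs = 15.5 kHz.
15.5 kHz > fs/2 = 8 kHz, folds to fs − 15.5 kHz = 0.5 kHz.
67 kHz mod fs = 3 kHz.
3 kHz ≤ fs/2 = 8 kHz, appears at 3 kHz.
6.5 kHz ≤ fs/2 = 8 kHz, passes unchanged.
Distinct values: {0.5 kHz, 3 kHz, 6.5 kHz} → 3.

3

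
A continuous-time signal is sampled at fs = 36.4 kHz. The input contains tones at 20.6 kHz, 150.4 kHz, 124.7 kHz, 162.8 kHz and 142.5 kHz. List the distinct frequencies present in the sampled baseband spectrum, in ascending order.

3.1 kHz, 4.8 kHz, 15.5 kHz, 15.8 kHz, 17.2 kHz

fs/2 = 18.2 kHz.
20.6 kHz > fs/2 = 18.2 kHz, folds to fs − 20.6 kHz = 15.8 kHz.
150.4 kHz mod fs = 4.8 kHz.
4.8 kHz ≤ fs/2 = 18.2 kHz, appears at 4.8 kHz.
124.7 kHz mod fs = 15.5 kHz.
15.5 kHz ≤ fs/2 = 18.2 kHz, appears at 15.5 kHz.
162.8 kHz mod fs = 17.2 kHz.
17.2 kHz ≤ fs/2 = 18.2 kHz, appears at 17.2 kHz.
142.5 kHz mod fs = 33.3 kHz.
33.3 kHz > fs/2 = 18.2 kHz, folds to fs − 33.3 kHz = 3.1 kHz.
Distinct values: {3.1 kHz, 4.8 kHz, 15.5 kHz, 15.8 kHz, 17.2 kHz}.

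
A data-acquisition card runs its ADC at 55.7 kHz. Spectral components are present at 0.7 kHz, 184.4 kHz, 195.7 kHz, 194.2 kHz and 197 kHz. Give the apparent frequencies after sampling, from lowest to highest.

fs/2 = 27.85 kHz.
0.7 kHz ≤ fs/2 = 27.85 kHz, passes unchanged.
184.4 kHz mod fs = 17.3 kHz.
17.3 kHz ≤ fs/2 = 27.85 kHz, appears at 17.3 kHz.
195.7 kHz mod fs = 28.6 kHz.
28.6 kHz > fs/2 = 27.85 kHz, folds to fs − 28.6 kHz = 27.1 kHz.
194.2 kHz mod fs = 27.1 kHz.
27.1 kHz ≤ fs/2 = 27.85 kHz, appears at 27.1 kHz.
197 kHz mod fs = 29.9 kHz.
29.9 kHz > fs/2 = 27.85 kHz, folds to fs − 29.9 kHz = 25.8 kHz.
Distinct values: {0.7 kHz, 17.3 kHz, 25.8 kHz, 27.1 kHz}.

0.7 kHz, 17.3 kHz, 25.8 kHz, 27.1 kHz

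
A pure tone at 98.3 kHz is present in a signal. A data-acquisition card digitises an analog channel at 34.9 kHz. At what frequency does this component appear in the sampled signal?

6.4 kHz

98.3 kHz mod fs = 28.5 kHz.
28.5 kHz > fs/2 = 17.45 kHz, folds to fs − 28.5 kHz = 6.4 kHz.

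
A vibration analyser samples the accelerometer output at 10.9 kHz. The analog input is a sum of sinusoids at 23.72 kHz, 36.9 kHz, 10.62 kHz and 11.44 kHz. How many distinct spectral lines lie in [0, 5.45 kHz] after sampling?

4

fs/2 = 5.45 kHz.
23.72 kHz mod fs = 1.92 kHz.
1.92 kHz ≤ fs/2 = 5.45 kHz, appears at 1.92 kHz.
36.9 kHz mod fs = 4.2 kHz.
4.2 kHz ≤ fs/2 = 5.45 kHz, appears at 4.2 kHz.
10.62 kHz > fs/2 = 5.45 kHz, folds to fs − 10.62 kHz = 0.28 kHz.
11.44 kHz mod fs = 0.54 kHz.
0.54 kHz ≤ fs/2 = 5.45 kHz, appears at 0.54 kHz.
Distinct values: {0.28 kHz, 0.54 kHz, 1.92 kHz, 4.2 kHz} → 4.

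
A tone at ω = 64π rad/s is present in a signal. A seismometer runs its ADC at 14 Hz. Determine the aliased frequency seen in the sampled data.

ω = 64π rad/s → f = ω/(2π) = 32 Hz.
32 Hz mod fs = 4 Hz.
4 Hz ≤ fs/2 = 7 Hz, appears at 4 Hz.

4 Hz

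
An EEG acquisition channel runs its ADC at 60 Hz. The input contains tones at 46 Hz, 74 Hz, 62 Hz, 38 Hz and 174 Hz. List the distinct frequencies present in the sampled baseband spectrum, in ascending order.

fs/2 = 30 Hz.
46 Hz > fs/2 = 30 Hz, folds to fs − 46 Hz = 14 Hz.
74 Hz mod fs = 14 Hz.
14 Hz ≤ fs/2 = 30 Hz, appears at 14 Hz.
62 Hz mod fs = 2 Hz.
2 Hz ≤ fs/2 = 30 Hz, appears at 2 Hz.
38 Hz > fs/2 = 30 Hz, folds to fs − 38 Hz = 22 Hz.
174 Hz mod fs = 54 Hz.
54 Hz > fs/2 = 30 Hz, folds to fs − 54 Hz = 6 Hz.
Distinct values: {2 Hz, 6 Hz, 14 Hz, 22 Hz}.

2 Hz, 6 Hz, 14 Hz, 22 Hz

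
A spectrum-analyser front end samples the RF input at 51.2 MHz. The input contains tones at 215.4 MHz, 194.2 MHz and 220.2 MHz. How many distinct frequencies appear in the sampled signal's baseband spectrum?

fs/2 = 25.6 MHz.
215.4 MHz mod fs = 10.6 MHz.
10.6 MHz ≤ fs/2 = 25.6 MHz, appears at 10.6 MHz.
194.2 MHz mod fs = 40.6 MHz.
40.6 MHz > fs/2 = 25.6 MHz, folds to fs − 40.6 MHz = 10.6 MHz.
220.2 MHz mod fs = 15.4 MHz.
15.4 MHz ≤ fs/2 = 25.6 MHz, appears at 15.4 MHz.
Distinct values: {10.6 MHz, 15.4 MHz} → 2.

2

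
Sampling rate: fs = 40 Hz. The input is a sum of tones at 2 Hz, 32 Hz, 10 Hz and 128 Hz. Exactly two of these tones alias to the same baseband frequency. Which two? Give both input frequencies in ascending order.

32 Hz, 128 Hz

fs/2 = 20 Hz.
2 Hz ≤ fs/2 = 20 Hz, passes unchanged.
32 Hz > fs/2 = 20 Hz, folds to fs − 32 Hz = 8 Hz.
10 Hz ≤ fs/2 = 20 Hz, passes unchanged.
128 Hz mod fs = 8 Hz.
8 Hz ≤ fs/2 = 20 Hz, appears at 8 Hz.
32 Hz and 128 Hz both map to 8 Hz.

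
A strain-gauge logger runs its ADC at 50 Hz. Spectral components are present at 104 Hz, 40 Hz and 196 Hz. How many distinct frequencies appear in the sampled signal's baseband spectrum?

2

fs/2 = 25 Hz.
104 Hz mod fs = 4 Hz.
4 Hz ≤ fs/2 = 25 Hz, appears at 4 Hz.
40 Hz > fs/2 = 25 Hz, folds to fs − 40 Hz = 10 Hz.
196 Hz mod fs = 46 Hz.
46 Hz > fs/2 = 25 Hz, folds to fs − 46 Hz = 4 Hz.
Distinct values: {4 Hz, 10 Hz} → 2.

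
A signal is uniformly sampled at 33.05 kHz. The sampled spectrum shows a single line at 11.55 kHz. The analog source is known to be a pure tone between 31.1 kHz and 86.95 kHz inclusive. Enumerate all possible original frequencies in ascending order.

Frequencies that alias to 11.55 kHz are k·fs ± 11.55 kHz for integer k ≥ 0.
k=0: 11.55 kHz.
k=1: 21.5 kHz, 44.6 kHz.
k=2: 54.55 kHz, 77.65 kHz.
k=3: 87.6 kHz, 110.7 kHz.
Within [31.1 kHz, 86.95 kHz]: 44.6 kHz, 54.55 kHz, 77.65 kHz.

44.6 kHz, 54.55 kHz, 77.65 kHz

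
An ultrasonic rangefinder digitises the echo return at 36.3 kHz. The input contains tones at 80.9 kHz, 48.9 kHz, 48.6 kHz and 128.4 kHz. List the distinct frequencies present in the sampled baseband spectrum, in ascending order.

fs/2 = 18.15 kHz.
80.9 kHz mod fs = 8.3 kHz.
8.3 kHz ≤ fs/2 = 18.15 kHz, appears at 8.3 kHz.
48.9 kHz mod fs = 12.6 kHz.
12.6 kHz ≤ fs/2 = 18.15 kHz, appears at 12.6 kHz.
48.6 kHz mod fs = 12.3 kHz.
12.3 kHz ≤ fs/2 = 18.15 kHz, appears at 12.3 kHz.
128.4 kHz mod fs = 19.5 kHz.
19.5 kHz > fs/2 = 18.15 kHz, folds to fs − 19.5 kHz = 16.8 kHz.
Distinct values: {8.3 kHz, 12.3 kHz, 12.6 kHz, 16.8 kHz}.

8.3 kHz, 12.3 kHz, 12.6 kHz, 16.8 kHz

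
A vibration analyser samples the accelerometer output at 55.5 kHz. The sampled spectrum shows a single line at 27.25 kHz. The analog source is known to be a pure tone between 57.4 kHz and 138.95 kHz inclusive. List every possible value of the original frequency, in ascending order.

Frequencies that alias to 27.25 kHz are k·fs ± 27.25 kHz for integer k ≥ 0.
k=0: 27.25 kHz.
k=1: 28.25 kHz, 82.75 kHz.
k=2: 83.75 kHz, 138.25 kHz.
k=3: 139.25 kHz, 193.75 kHz.
Within [57.4 kHz, 138.95 kHz]: 82.75 kHz, 83.75 kHz, 138.25 kHz.

82.75 kHz, 83.75 kHz, 138.25 kHz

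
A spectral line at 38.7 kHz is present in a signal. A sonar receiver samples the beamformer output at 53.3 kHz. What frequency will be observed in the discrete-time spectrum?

14.6 kHz

38.7 kHz > fs/2 = 26.65 kHz, folds to fs − 38.7 kHz = 14.6 kHz.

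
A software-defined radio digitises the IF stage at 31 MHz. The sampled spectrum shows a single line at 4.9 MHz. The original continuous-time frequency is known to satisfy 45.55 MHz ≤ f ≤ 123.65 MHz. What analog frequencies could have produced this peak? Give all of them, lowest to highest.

Frequencies that alias to 4.9 MHz are k·fs ± 4.9 MHz for integer k ≥ 0.
k=0: 4.9 MHz.
k=1: 26.1 MHz, 35.9 MHz.
k=2: 57.1 MHz, 66.9 MHz.
k=3: 88.1 MHz, 97.9 MHz.
k=4: 119.1 MHz, 128.9 MHz.
k=5: 150.1 MHz, 159.9 MHz.
Within [45.55 MHz, 123.65 MHz]: 57.1 MHz, 66.9 MHz, 88.1 MHz, 97.9 MHz, 119.1 MHz.

57.1 MHz, 66.9 MHz, 88.1 MHz, 97.9 MHz, 119.1 MHz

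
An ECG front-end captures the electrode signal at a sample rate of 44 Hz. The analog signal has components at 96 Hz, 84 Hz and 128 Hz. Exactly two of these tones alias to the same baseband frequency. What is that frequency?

fs/2 = 22 Hz.
96 Hz mod fs = 8 Hz.
8 Hz ≤ fs/2 = 22 Hz, appears at 8 Hz.
84 Hz mod fs = 40 Hz.
40 Hz > fs/2 = 22 Hz, folds to fs − 40 Hz = 4 Hz.
128 Hz mod fs = 40 Hz.
40 Hz > fs/2 = 22 Hz, folds to fs − 40 Hz = 4 Hz.
84 Hz and 128 Hz both map to 4 Hz.

4 Hz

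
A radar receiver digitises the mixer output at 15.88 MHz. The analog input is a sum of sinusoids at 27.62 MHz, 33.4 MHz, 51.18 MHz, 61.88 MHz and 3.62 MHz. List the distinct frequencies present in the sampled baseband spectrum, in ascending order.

1.64 MHz, 3.54 MHz, 3.62 MHz, 4.14 MHz

fs/2 = 7.94 MHz.
27.62 MHz mod fs = 11.74 MHz.
11.74 MHz > fs/2 = 7.94 MHz, folds to fs − 11.74 MHz = 4.14 MHz.
33.4 MHz mod fs = 1.64 MHz.
1.64 MHz ≤ fs/2 = 7.94 MHz, appears at 1.64 MHz.
51.18 MHz mod fs = 3.54 MHz.
3.54 MHz ≤ fs/2 = 7.94 MHz, appears at 3.54 MHz.
61.88 MHz mod fs = 14.24 MHz.
14.24 MHz > fs/2 = 7.94 MHz, folds to fs − 14.24 MHz = 1.64 MHz.
3.62 MHz ≤ fs/2 = 7.94 MHz, passes unchanged.
Distinct values: {1.64 MHz, 3.54 MHz, 3.62 MHz, 4.14 MHz}.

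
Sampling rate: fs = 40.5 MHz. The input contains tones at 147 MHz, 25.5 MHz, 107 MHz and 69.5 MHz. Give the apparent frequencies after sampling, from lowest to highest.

11.5 MHz, 14.5 MHz, 15 MHz

fs/2 = 20.25 MHz.
147 MHz mod fs = 25.5 MHz.
25.5 MHz > fs/2 = 20.25 MHz, folds to fs − 25.5 MHz = 15 MHz.
25.5 MHz > fs/2 = 20.25 MHz, folds to fs − 25.5 MHz = 15 MHz.
107 MHz mod fs = 26 MHz.
26 MHz > fs/2 = 20.25 MHz, folds to fs − 26 MHz = 14.5 MHz.
69.5 MHz mod fs = 29 MHz.
29 MHz > fs/2 = 20.25 MHz, folds to fs − 29 MHz = 11.5 MHz.
Distinct values: {11.5 MHz, 14.5 MHz, 15 MHz}.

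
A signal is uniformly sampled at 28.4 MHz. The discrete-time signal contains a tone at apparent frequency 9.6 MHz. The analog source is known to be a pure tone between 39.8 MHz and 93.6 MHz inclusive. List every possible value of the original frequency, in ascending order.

47.2 MHz, 66.4 MHz, 75.6 MHz

Frequencies that alias to 9.6 MHz are k·fs ± 9.6 MHz for integer k ≥ 0.
k=0: 9.6 MHz.
k=1: 18.8 MHz, 38 MHz.
k=2: 47.2 MHz, 66.4 MHz.
k=3: 75.6 MHz, 94.8 MHz.
k=4: 104 MHz, 123.2 MHz.
Within [39.8 MHz, 93.6 MHz]: 47.2 MHz, 66.4 MHz, 75.6 MHz.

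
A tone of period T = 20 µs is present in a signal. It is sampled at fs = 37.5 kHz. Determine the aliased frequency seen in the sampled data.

T = 20 µs → f = 1/T = 50 kHz.
50 kHz mod fs = 12.5 kHz.
12.5 kHz ≤ fs/2 = 18.75 kHz, appears at 12.5 kHz.

12.5 kHz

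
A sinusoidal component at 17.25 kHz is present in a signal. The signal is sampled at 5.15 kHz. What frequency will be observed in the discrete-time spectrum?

1.8 kHz

17.25 kHz mod fs = 1.8 kHz.
1.8 kHz ≤ fs/2 = 2.575 kHz, appears at 1.8 kHz.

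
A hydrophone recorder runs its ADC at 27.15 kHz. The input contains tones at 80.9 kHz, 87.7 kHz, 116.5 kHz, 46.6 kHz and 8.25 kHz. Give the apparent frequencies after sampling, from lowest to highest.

0.55 kHz, 6.25 kHz, 7.7 kHz, 7.9 kHz, 8.25 kHz

fs/2 = 13.575 kHz.
80.9 kHz mod fs = 26.6 kHz.
26.6 kHz > fs/2 = 13.575 kHz, folds to fs − 26.6 kHz = 0.55 kHz.
87.7 kHz mod fs = 6.25 kHz.
6.25 kHz ≤ fs/2 = 13.575 kHz, appears at 6.25 kHz.
116.5 kHz mod fs = 7.9 kHz.
7.9 kHz ≤ fs/2 = 13.575 kHz, appears at 7.9 kHz.
46.6 kHz mod fs = 19.45 kHz.
19.45 kHz > fs/2 = 13.575 kHz, folds to fs − 19.45 kHz = 7.7 kHz.
8.25 kHz ≤ fs/2 = 13.575 kHz, passes unchanged.
Distinct values: {0.55 kHz, 6.25 kHz, 7.7 kHz, 7.9 kHz, 8.25 kHz}.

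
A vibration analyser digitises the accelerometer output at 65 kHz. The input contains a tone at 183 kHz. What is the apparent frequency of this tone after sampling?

183 kHz mod fs = 53 kHz.
53 kHz > fs/2 = 32.5 kHz, folds to fs − 53 kHz = 12 kHz.

12 kHz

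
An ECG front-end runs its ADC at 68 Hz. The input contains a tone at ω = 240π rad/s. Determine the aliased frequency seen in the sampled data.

ω = 240π rad/s → f = ω/(2π) = 120 Hz.
120 Hz mod fs = 52 Hz.
52 Hz > fs/2 = 34 Hz, folds to fs − 52 Hz = 16 Hz.

16 Hz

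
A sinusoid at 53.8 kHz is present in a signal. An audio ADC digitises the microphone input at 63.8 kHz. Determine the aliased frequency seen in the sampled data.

10 kHz

53.8 kHz > fs/2 = 31.9 kHz, folds to fs − 53.8 kHz = 10 kHz.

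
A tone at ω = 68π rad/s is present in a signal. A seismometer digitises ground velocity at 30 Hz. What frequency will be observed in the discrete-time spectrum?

4 Hz

ω = 68π rad/s → f = ω/(2π) = 34 Hz.
34 Hz mod fs = 4 Hz.
4 Hz ≤ fs/2 = 15 Hz, appears at 4 Hz.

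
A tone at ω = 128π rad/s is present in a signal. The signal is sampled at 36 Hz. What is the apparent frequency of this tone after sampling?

ω = 128π rad/s → f = ω/(2π) = 64 Hz.
64 Hz mod fs = 28 Hz.
28 Hz > fs/2 = 18 Hz, folds to fs − 28 Hz = 8 Hz.

8 Hz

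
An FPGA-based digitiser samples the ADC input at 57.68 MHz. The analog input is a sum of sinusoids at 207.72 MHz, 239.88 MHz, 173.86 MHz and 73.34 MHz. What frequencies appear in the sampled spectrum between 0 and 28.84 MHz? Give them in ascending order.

fs/2 = 28.84 MHz.
207.72 MHz mod fs = 34.68 MHz.
34.68 MHz > fs/2 = 28.84 MHz, folds to fs − 34.68 MHz = 23 MHz.
239.88 MHz mod fs = 9.16 MHz.
9.16 MHz ≤ fs/2 = 28.84 MHz, appears at 9.16 MHz.
173.86 MHz mod fs = 0.82 MHz.
0.82 MHz ≤ fs/2 = 28.84 MHz, appears at 0.82 MHz.
73.34 MHz mod fs = 15.66 MHz.
15.66 MHz ≤ fs/2 = 28.84 MHz, appears at 15.66 MHz.
Distinct values: {0.82 MHz, 9.16 MHz, 15.66 MHz, 23 MHz}.

0.82 MHz, 9.16 MHz, 15.66 MHz, 23 MHz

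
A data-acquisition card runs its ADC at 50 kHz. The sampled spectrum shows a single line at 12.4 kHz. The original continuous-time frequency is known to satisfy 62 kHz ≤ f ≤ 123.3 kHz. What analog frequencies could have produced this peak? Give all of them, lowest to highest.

Frequencies that alias to 12.4 kHz are k·fs ± 12.4 kHz for integer k ≥ 0.
k=0: 12.4 kHz.
k=1: 37.6 kHz, 62.4 kHz.
k=2: 87.6 kHz, 112.4 kHz.
k=3: 137.6 kHz, 162.4 kHz.
Within [62 kHz, 123.3 kHz]: 62.4 kHz, 87.6 kHz, 112.4 kHz.

62.4 kHz, 87.6 kHz, 112.4 kHz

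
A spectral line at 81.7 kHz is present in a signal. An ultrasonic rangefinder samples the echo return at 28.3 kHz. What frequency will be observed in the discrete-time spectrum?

81.7 kHz mod fs = 25.1 kHz.
25.1 kHz > fs/2 = 14.15 kHz, folds to fs − 25.1 kHz = 3.2 kHz.

3.2 kHz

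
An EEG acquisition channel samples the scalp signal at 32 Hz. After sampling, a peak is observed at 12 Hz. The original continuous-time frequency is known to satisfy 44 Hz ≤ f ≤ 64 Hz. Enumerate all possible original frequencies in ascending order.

44 Hz, 52 Hz

Frequencies that alias to 12 Hz are k·fs ± 12 Hz for integer k ≥ 0.
k=0: 12 Hz.
k=1: 20 Hz, 44 Hz.
k=2: 52 Hz, 76 Hz.
k=3: 84 Hz, 108 Hz.
Within [44 Hz, 64 Hz]: 44 Hz, 52 Hz.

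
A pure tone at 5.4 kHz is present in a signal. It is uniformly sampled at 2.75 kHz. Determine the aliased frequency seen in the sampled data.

5.4 kHz mod fs = 2.65 kHz.
2.65 kHz > fs/2 = 1.375 kHz, folds to fs − 2.65 kHz = 0.1 kHz.

0.1 kHz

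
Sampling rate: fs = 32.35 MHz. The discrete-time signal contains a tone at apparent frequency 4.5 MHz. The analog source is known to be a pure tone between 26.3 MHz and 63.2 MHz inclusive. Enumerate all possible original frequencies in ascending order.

Frequencies that alias to 4.5 MHz are k·fs ± 4.5 MHz for integer k ≥ 0.
k=0: 4.5 MHz.
k=1: 27.85 MHz, 36.85 MHz.
k=2: 60.2 MHz, 69.2 MHz.
k=3: 92.55 MHz, 101.55 MHz.
Within [26.3 MHz, 63.2 MHz]: 27.85 MHz, 36.85 MHz, 60.2 MHz.

27.85 MHz, 36.85 MHz, 60.2 MHz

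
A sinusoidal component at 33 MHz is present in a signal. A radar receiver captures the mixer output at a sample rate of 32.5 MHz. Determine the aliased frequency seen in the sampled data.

33 MHz mod fs = 0.5 MHz.
0.5 MHz ≤ fs/2 = 16.25 MHz, appears at 0.5 MHz.

0.5 MHz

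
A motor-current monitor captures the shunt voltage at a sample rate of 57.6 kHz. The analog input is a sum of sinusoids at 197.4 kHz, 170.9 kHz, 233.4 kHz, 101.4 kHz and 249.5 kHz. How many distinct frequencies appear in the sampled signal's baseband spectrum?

5

fs/2 = 28.8 kHz.
197.4 kHz mod fs = 24.6 kHz.
24.6 kHz ≤ fs/2 = 28.8 kHz, appears at 24.6 kHz.
170.9 kHz mod fs = 55.7 kHz.
55.7 kHz > fs/2 = 28.8 kHz, folds to fs − 55.7 kHz = 1.9 kHz.
233.4 kHz mod fs = 3 kHz.
3 kHz ≤ fs/2 = 28.8 kHz, appears at 3 kHz.
101.4 kHz mod fs = 43.8 kHz.
43.8 kHz > fs/2 = 28.8 kHz, folds to fs − 43.8 kHz = 13.8 kHz.
249.5 kHz mod fs = 19.1 kHz.
19.1 kHz ≤ fs/2 = 28.8 kHz, appears at 19.1 kHz.
Distinct values: {1.9 kHz, 3 kHz, 13.8 kHz, 19.1 kHz, 24.6 kHz} → 5.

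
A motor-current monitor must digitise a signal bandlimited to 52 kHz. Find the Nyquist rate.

Nyquist rate = 2 × 52 kHz = 104 kHz.

104 kHz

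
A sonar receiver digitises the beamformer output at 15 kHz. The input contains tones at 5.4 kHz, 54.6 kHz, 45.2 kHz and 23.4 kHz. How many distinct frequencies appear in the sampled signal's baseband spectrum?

3

fs/2 = 7.5 kHz.
5.4 kHz ≤ fs/2 = 7.5 kHz, passes unchanged.
54.6 kHz mod fs = 9.6 kHz.
9.6 kHz > fs/2 = 7.5 kHz, folds to fs − 9.6 kHz = 5.4 kHz.
45.2 kHz mod fs = 0.2 kHz.
0.2 kHz ≤ fs/2 = 7.5 kHz, appears at 0.2 kHz.
23.4 kHz mod fs = 8.4 kHz.
8.4 kHz > fs/2 = 7.5 kHz, folds to fs − 8.4 kHz = 6.6 kHz.
Distinct values: {0.2 kHz, 5.4 kHz, 6.6 kHz} → 3.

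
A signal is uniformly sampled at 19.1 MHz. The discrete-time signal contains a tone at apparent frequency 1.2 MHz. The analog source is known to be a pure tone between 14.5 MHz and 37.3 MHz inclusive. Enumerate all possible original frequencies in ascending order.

Frequencies that alias to 1.2 MHz are k·fs ± 1.2 MHz for integer k ≥ 0.
k=0: 1.2 MHz.
k=1: 17.9 MHz, 20.3 MHz.
k=2: 37 MHz, 39.4 MHz.
k=3: 56.1 MHz, 58.5 MHz.
Within [14.5 MHz, 37.3 MHz]: 17.9 MHz, 20.3 MHz, 37 MHz.

17.9 MHz, 20.3 MHz, 37 MHz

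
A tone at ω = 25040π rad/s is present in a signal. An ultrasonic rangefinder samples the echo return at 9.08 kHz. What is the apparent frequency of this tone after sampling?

ω = 25040π rad/s → f = ω/(2π) = 12520 Hz = 12.52 kHz.
12.52 kHz mod fs = 3.44 kHz.
3.44 kHz ≤ fs/2 = 4.54 kHz, appears at 3.44 kHz.

3.44 kHz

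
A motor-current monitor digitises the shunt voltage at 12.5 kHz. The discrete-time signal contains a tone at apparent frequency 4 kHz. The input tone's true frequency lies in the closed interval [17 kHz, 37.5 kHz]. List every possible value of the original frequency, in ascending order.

21 kHz, 29 kHz, 33.5 kHz

Frequencies that alias to 4 kHz are k·fs ± 4 kHz for integer k ≥ 0.
k=0: 4 kHz.
k=1: 8.5 kHz, 16.5 kHz.
k=2: 21 kHz, 29 kHz.
k=3: 33.5 kHz, 41.5 kHz.
k=4: 46 kHz, 54 kHz.
Within [17 kHz, 37.5 kHz]: 21 kHz, 29 kHz, 33.5 kHz.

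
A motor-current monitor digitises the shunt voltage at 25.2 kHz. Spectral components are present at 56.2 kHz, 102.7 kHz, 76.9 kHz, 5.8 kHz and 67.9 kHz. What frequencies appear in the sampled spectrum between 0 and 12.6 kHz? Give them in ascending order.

fs/2 = 12.6 kHz.
56.2 kHz mod fs = 5.8 kHz.
5.8 kHz ≤ fs/2 = 12.6 kHz, appears at 5.8 kHz.
102.7 kHz mod fs = 1.9 kHz.
1.9 kHz ≤ fs/2 = 12.6 kHz, appears at 1.9 kHz.
76.9 kHz mod fs = 1.3 kHz.
1.3 kHz ≤ fs/2 = 12.6 kHz, appears at 1.3 kHz.
5.8 kHz ≤ fs/2 = 12.6 kHz, passes unchanged.
67.9 kHz mod fs = 17.5 kHz.
17.5 kHz > fs/2 = 12.6 kHz, folds to fs − 17.5 kHz = 7.7 kHz.
Distinct values: {1.3 kHz, 1.9 kHz, 5.8 kHz, 7.7 kHz}.

1.3 kHz, 1.9 kHz, 5.8 kHz, 7.7 kHz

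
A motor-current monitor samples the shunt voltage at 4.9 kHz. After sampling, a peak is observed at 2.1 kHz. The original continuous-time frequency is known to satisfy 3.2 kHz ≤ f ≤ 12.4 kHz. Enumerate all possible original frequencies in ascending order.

7 kHz, 7.7 kHz, 11.9 kHz

Frequencies that alias to 2.1 kHz are k·fs ± 2.1 kHz for integer k ≥ 0.
k=0: 2.1 kHz.
k=1: 2.8 kHz, 7 kHz.
k=2: 7.7 kHz, 11.9 kHz.
k=3: 12.6 kHz, 16.8 kHz.
Within [3.2 kHz, 12.4 kHz]: 7 kHz, 7.7 kHz, 11.9 kHz.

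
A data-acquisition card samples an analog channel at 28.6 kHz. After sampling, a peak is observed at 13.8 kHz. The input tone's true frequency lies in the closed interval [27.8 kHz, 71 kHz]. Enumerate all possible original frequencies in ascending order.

42.4 kHz, 43.4 kHz, 71 kHz

Frequencies that alias to 13.8 kHz are k·fs ± 13.8 kHz for integer k ≥ 0.
k=0: 13.8 kHz.
k=1: 14.8 kHz, 42.4 kHz.
k=2: 43.4 kHz, 71 kHz.
k=3: 72 kHz, 99.6 kHz.
Within [27.8 kHz, 71 kHz]: 42.4 kHz, 43.4 kHz, 71 kHz.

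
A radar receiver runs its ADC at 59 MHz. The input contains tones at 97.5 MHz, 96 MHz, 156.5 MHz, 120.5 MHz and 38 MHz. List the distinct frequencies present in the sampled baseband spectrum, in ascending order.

fs/2 = 29.5 MHz.
97.5 MHz mod fs = 38.5 MHz.
38.5 MHz > fs/2 = 29.5 MHz, folds to fs − 38.5 MHz = 20.5 MHz.
96 MHz mod fs = 37 MHz.
37 MHz > fs/2 = 29.5 MHz, folds to fs − 37 MHz = 22 MHz.
156.5 MHz mod fs = 38.5 MHz.
38.5 MHz > fs/2 = 29.5 MHz, folds to fs − 38.5 MHz = 20.5 MHz.
120.5 MHz mod fs = 2.5 MHz.
2.5 MHz ≤ fs/2 = 29.5 MHz, appears at 2.5 MHz.
38 MHz > fs/2 = 29.5 MHz, folds to fs − 38 MHz = 21 MHz.
Distinct values: {2.5 MHz, 20.5 MHz, 21 MHz, 22 MHz}.

2.5 MHz, 20.5 MHz, 21 MHz, 22 MHz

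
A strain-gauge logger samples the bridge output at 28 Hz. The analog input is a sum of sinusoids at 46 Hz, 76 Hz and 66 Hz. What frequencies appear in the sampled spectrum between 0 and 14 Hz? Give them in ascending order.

8 Hz, 10 Hz

fs/2 = 14 Hz.
46 Hz mod fs = 18 Hz.
18 Hz > fs/2 = 14 Hz, folds to fs − 18 Hz = 10 Hz.
76 Hz mod fs = 20 Hz.
20 Hz > fs/2 = 14 Hz, folds to fs − 20 Hz = 8 Hz.
66 Hz mod fs = 10 Hz.
10 Hz ≤ fs/2 = 14 Hz, appears at 10 Hz.
Distinct values: {8 Hz, 10 Hz}.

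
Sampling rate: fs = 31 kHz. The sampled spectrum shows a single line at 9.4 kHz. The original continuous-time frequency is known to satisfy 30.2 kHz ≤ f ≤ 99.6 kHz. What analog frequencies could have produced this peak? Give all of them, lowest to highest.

Frequencies that alias to 9.4 kHz are k·fs ± 9.4 kHz for integer k ≥ 0.
k=0: 9.4 kHz.
k=1: 21.6 kHz, 40.4 kHz.
k=2: 52.6 kHz, 71.4 kHz.
k=3: 83.6 kHz, 102.4 kHz.
k=4: 114.6 kHz, 133.4 kHz.
Within [30.2 kHz, 99.6 kHz]: 40.4 kHz, 52.6 kHz, 71.4 kHz, 83.6 kHz.

40.4 kHz, 52.6 kHz, 71.4 kHz, 83.6 kHz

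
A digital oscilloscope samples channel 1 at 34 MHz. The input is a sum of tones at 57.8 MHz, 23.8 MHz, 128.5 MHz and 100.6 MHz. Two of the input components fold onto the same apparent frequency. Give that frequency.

10.2 MHz

fs/2 = 17 MHz.
57.8 MHz mod fs = 23.8 MHz.
23.8 MHz > fs/2 = 17 MHz, folds to fs − 23.8 MHz = 10.2 MHz.
23.8 MHz > fs/2 = 17 MHz, folds to fs − 23.8 MHz = 10.2 MHz.
128.5 MHz mod fs = 26.5 MHz.
26.5 MHz > fs/2 = 17 MHz, folds to fs − 26.5 MHz = 7.5 MHz.
100.6 MHz mod fs = 32.6 MHz.
32.6 MHz > fs/2 = 17 MHz, folds to fs − 32.6 MHz = 1.4 MHz.
23.8 MHz and 57.8 MHz both map to 10.2 MHz.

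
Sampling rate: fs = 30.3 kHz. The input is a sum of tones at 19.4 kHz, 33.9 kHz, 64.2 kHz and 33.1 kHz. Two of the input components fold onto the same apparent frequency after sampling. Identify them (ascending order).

fs/2 = 15.15 kHz.
19.4 kHz > fs/2 = 15.15 kHz, folds to fs − 19.4 kHz = 10.9 kHz.
33.9 kHz mod fs = 3.6 kHz.
3.6 kHz ≤ fs/2 = 15.15 kHz, appears at 3.6 kHz.
64.2 kHz mod fs = 3.6 kHz.
3.6 kHz ≤ fs/2 = 15.15 kHz, appears at 3.6 kHz.
33.1 kHz mod fs = 2.8 kHz.
2.8 kHz ≤ fs/2 = 15.15 kHz, appears at 2.8 kHz.
33.9 kHz and 64.2 kHz both map to 3.6 kHz.

33.9 kHz, 64.2 kHz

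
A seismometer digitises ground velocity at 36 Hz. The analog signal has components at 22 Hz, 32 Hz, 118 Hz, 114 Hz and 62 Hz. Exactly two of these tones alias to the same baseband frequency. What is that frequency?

10 Hz

fs/2 = 18 Hz.
22 Hz > fs/2 = 18 Hz, folds to fs − 22 Hz = 14 Hz.
32 Hz > fs/2 = 18 Hz, folds to fs − 32 Hz = 4 Hz.
118 Hz mod fs = 10 Hz.
10 Hz ≤ fs/2 = 18 Hz, appears at 10 Hz.
114 Hz mod fs = 6 Hz.
6 Hz ≤ fs/2 = 18 Hz, appears at 6 Hz.
62 Hz mod fs = 26 Hz.
26 Hz > fs/2 = 18 Hz, folds to fs − 26 Hz = 10 Hz.
62 Hz and 118 Hz both map to 10 Hz.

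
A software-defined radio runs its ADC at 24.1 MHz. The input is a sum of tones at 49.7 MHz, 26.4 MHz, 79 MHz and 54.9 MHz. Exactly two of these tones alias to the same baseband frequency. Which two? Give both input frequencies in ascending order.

fs/2 = 12.05 MHz.
49.7 MHz mod fs = 1.5 MHz.
1.5 MHz ≤ fs/2 = 12.05 MHz, appears at 1.5 MHz.
26.4 MHz mod fs = 2.3 MHz.
2.3 MHz ≤ fs/2 = 12.05 MHz, appears at 2.3 MHz.
79 MHz mod fs = 6.7 MHz.
6.7 MHz ≤ fs/2 = 12.05 MHz, appears at 6.7 MHz.
54.9 MHz mod fs = 6.7 MHz.
6.7 MHz ≤ fs/2 = 12.05 MHz, appears at 6.7 MHz.
54.9 MHz and 79 MHz both map to 6.7 MHz.

54.9 MHz, 79 MHz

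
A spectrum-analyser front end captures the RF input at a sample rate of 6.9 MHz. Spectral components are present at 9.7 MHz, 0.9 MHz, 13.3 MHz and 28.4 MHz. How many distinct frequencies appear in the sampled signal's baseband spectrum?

4

fs/2 = 3.45 MHz.
9.7 MHz mod fs = 2.8 MHz.
2.8 MHz ≤ fs/2 = 3.45 MHz, appears at 2.8 MHz.
0.9 MHz ≤ fs/2 = 3.45 MHz, passes unchanged.
13.3 MHz mod fs = 6.4 MHz.
6.4 MHz > fs/2 = 3.45 MHz, folds to fs − 6.4 MHz = 0.5 MHz.
28.4 MHz mod fs = 0.8 MHz.
0.8 MHz ≤ fs/2 = 3.45 MHz, appears at 0.8 MHz.
Distinct values: {0.5 MHz, 0.8 MHz, 0.9 MHz, 2.8 MHz} → 4.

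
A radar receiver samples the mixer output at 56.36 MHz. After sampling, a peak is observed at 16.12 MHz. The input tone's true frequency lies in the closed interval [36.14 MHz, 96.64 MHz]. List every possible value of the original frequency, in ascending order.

Frequencies that alias to 16.12 MHz are k·fs ± 16.12 MHz for integer k ≥ 0.
k=0: 16.12 MHz.
k=1: 40.24 MHz, 72.48 MHz.
k=2: 96.6 MHz, 128.84 MHz.
k=3: 152.96 MHz, 185.2 MHz.
Within [36.14 MHz, 96.64 MHz]: 40.24 MHz, 72.48 MHz, 96.6 MHz.

40.24 MHz, 72.48 MHz, 96.6 MHz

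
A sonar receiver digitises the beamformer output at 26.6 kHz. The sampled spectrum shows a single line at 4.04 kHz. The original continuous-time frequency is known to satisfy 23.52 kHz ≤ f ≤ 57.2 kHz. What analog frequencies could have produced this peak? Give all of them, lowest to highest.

Frequencies that alias to 4.04 kHz are k·fs ± 4.04 kHz for integer k ≥ 0.
k=0: 4.04 kHz.
k=1: 22.56 kHz, 30.64 kHz.
k=2: 49.16 kHz, 57.24 kHz.
k=3: 75.76 kHz, 83.84 kHz.
Within [23.52 kHz, 57.2 kHz]: 30.64 kHz, 49.16 kHz.

30.64 kHz, 49.16 kHz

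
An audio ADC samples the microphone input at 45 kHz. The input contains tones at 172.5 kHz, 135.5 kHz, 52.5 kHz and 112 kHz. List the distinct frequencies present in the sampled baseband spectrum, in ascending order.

fs/2 = 22.5 kHz.
172.5 kHz mod fs = 37.5 kHz.
37.5 kHz > fs/2 = 22.5 kHz, folds to fs − 37.5 kHz = 7.5 kHz.
135.5 kHz mod fs = 0.5 kHz.
0.5 kHz ≤ fs/2 = 22.5 kHz, appears at 0.5 kHz.
52.5 kHz mod fs = 7.5 kHz.
7.5 kHz ≤ fs/2 = 22.5 kHz, appears at 7.5 kHz.
112 kHz mod fs = 22 kHz.
22 kHz ≤ fs/2 = 22.5 kHz, appears at 22 kHz.
Distinct values: {0.5 kHz, 7.5 kHz, 22 kHz}.

0.5 kHz, 7.5 kHz, 22 kHz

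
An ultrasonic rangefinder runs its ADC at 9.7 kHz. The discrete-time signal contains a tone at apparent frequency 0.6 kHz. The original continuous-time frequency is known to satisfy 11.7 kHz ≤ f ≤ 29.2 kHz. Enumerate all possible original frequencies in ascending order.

18.8 kHz, 20 kHz, 28.5 kHz

Frequencies that alias to 0.6 kHz are k·fs ± 0.6 kHz for integer k ≥ 0.
k=0: 0.6 kHz.
k=1: 9.1 kHz, 10.3 kHz.
k=2: 18.8 kHz, 20 kHz.
k=3: 28.5 kHz, 29.7 kHz.
k=4: 38.2 kHz, 39.4 kHz.
Within [11.7 kHz, 29.2 kHz]: 18.8 kHz, 20 kHz, 28.5 kHz.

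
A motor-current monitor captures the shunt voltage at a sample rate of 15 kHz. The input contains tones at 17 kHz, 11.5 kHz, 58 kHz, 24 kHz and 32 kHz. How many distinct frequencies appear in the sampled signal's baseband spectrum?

fs/2 = 7.5 kHz.
17 kHz mod fs = 2 kHz.
2 kHz ≤ fs/2 = 7.5 kHz, appears at 2 kHz.
11.5 kHz > fs/2 = 7.5 kHz, folds to fs − 11.5 kHz = 3.5 kHz.
58 kHz mod fs = 13 kHz.
13 kHz > fs/2 = 7.5 kHz, folds to fs − 13 kHz = 2 kHz.
24 kHz mod fs = 9 kHz.
9 kHz > fs/2 = 7.5 kHz, folds to fs − 9 kHz = 6 kHz.
32 kHz mod fs = 2 kHz.
2 kHz ≤ fs/2 = 7.5 kHz, appears at 2 kHz.
Distinct values: {2 kHz, 3.5 kHz, 6 kHz} → 3.

3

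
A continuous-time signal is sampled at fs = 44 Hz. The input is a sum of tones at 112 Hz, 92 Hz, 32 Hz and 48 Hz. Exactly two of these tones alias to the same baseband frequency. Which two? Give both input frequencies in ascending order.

48 Hz, 92 Hz

fs/2 = 22 Hz.
112 Hz mod fs = 24 Hz.
24 Hz > fs/2 = 22 Hz, folds to fs − 24 Hz = 20 Hz.
92 Hz mod fs = 4 Hz.
4 Hz ≤ fs/2 = 22 Hz, appears at 4 Hz.
32 Hz > fs/2 = 22 Hz, folds to fs − 32 Hz = 12 Hz.
48 Hz mod fs = 4 Hz.
4 Hz ≤ fs/2 = 22 Hz, appears at 4 Hz.
48 Hz and 92 Hz both map to 4 Hz.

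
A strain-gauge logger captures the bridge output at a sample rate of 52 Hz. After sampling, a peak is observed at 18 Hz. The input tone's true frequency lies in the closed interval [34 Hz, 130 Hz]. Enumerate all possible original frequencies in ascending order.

Frequencies that alias to 18 Hz are k·fs ± 18 Hz for integer k ≥ 0.
k=0: 18 Hz.
k=1: 34 Hz, 70 Hz.
k=2: 86 Hz, 122 Hz.
k=3: 138 Hz, 174 Hz.
Within [34 Hz, 130 Hz]: 34 Hz, 70 Hz, 86 Hz, 122 Hz.

34 Hz, 70 Hz, 86 Hz, 122 Hz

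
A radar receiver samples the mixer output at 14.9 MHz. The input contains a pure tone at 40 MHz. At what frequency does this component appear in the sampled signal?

40 MHz mod fs = 10.2 MHz.
10.2 MHz > fs/2 = 7.45 MHz, folds to fs − 10.2 MHz = 4.7 MHz.

4.7 MHz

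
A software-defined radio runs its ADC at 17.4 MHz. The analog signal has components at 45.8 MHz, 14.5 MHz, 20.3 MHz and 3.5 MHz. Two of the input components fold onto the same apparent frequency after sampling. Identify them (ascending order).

fs/2 = 8.7 MHz.
45.8 MHz mod fs = 11 MHz.
11 MHz > fs/2 = 8.7 MHz, folds to fs − 11 MHz = 6.4 MHz.
14.5 MHz > fs/2 = 8.7 MHz, folds to fs − 14.5 MHz = 2.9 MHz.
20.3 MHz mod fs = 2.9 MHz.
2.9 MHz ≤ fs/2 = 8.7 MHz, appears at 2.9 MHz.
3.5 MHz ≤ fs/2 = 8.7 MHz, passes unchanged.
14.5 MHz and 20.3 MHz both map to 2.9 MHz.

14.5 MHz, 20.3 MHz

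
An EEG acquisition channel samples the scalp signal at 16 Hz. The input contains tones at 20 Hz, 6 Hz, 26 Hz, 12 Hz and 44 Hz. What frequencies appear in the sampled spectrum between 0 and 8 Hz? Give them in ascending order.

fs/2 = 8 Hz.
20 Hz mod fs = 4 Hz.
4 Hz ≤ fs/2 = 8 Hz, appears at 4 Hz.
6 Hz ≤ fs/2 = 8 Hz, passes unchanged.
26 Hz mod fs = 10 Hz.
10 Hz > fs/2 = 8 Hz, folds to fs − 10 Hz = 6 Hz.
12 Hz > fs/2 = 8 Hz, folds to fs − 12 Hz = 4 Hz.
44 Hz mod fs = 12 Hz.
12 Hz > fs/2 = 8 Hz, folds to fs − 12 Hz = 4 Hz.
Distinct values: {4 Hz, 6 Hz}.

4 Hz, 6 Hz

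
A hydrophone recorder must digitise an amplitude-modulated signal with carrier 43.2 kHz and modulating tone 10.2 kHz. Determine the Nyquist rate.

106.8 kHz

AM sidebands sit at fc ± fm = 33 kHz and 53.4 kHz.
Highest-frequency component: 53.4 kHz.
Nyquist rate = 2 × 53.4 kHz = 106.8 kHz.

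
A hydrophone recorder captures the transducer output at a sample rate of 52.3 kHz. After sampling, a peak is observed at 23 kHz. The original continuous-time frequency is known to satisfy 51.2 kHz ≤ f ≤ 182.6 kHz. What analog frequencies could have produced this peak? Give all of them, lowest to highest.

75.3 kHz, 81.6 kHz, 127.6 kHz, 133.9 kHz, 179.9 kHz

Frequencies that alias to 23 kHz are k·fs ± 23 kHz for integer k ≥ 0.
k=0: 23 kHz.
k=1: 29.3 kHz, 75.3 kHz.
k=2: 81.6 kHz, 127.6 kHz.
k=3: 133.9 kHz, 179.9 kHz.
k=4: 186.2 kHz, 232.2 kHz.
Within [51.2 kHz, 182.6 kHz]: 75.3 kHz, 81.6 kHz, 127.6 kHz, 133.9 kHz, 179.9 kHz.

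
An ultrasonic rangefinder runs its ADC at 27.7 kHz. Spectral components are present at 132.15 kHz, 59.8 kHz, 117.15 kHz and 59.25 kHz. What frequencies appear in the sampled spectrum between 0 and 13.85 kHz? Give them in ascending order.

3.85 kHz, 4.4 kHz, 6.35 kHz

fs/2 = 13.85 kHz.
132.15 kHz mod fs = 21.35 kHz.
21.35 kHz > fs/2 = 13.85 kHz, folds to fs − 21.35 kHz = 6.35 kHz.
59.8 kHz mod fs = 4.4 kHz.
4.4 kHz ≤ fs/2 = 13.85 kHz, appears at 4.4 kHz.
117.15 kHz mod fs = 6.35 kHz.
6.35 kHz ≤ fs/2 = 13.85 kHz, appears at 6.35 kHz.
59.25 kHz mod fs = 3.85 kHz.
3.85 kHz ≤ fs/2 = 13.85 kHz, appears at 3.85 kHz.
Distinct values: {3.85 kHz, 4.4 kHz, 6.35 kHz}.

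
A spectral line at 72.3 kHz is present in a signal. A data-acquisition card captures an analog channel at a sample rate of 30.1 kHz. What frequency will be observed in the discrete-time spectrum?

72.3 kHz mod fs = 12.1 kHz.
12.1 kHz ≤ fs/2 = 15.05 kHz, appears at 12.1 kHz.

12.1 kHz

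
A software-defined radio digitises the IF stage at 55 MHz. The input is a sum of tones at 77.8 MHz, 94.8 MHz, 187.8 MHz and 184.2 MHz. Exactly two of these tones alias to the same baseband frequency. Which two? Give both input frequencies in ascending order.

77.8 MHz, 187.8 MHz

fs/2 = 27.5 MHz.
77.8 MHz mod fs = 22.8 MHz.
22.8 MHz ≤ fs/2 = 27.5 MHz, appears at 22.8 MHz.
94.8 MHz mod fs = 39.8 MHz.
39.8 MHz > fs/2 = 27.5 MHz, folds to fs − 39.8 MHz = 15.2 MHz.
187.8 MHz mod fs = 22.8 MHz.
22.8 MHz ≤ fs/2 = 27.5 MHz, appears at 22.8 MHz.
184.2 MHz mod fs = 19.2 MHz.
19.2 MHz ≤ fs/2 = 27.5 MHz, appears at 19.2 MHz.
77.8 MHz and 187.8 MHz both map to 22.8 MHz.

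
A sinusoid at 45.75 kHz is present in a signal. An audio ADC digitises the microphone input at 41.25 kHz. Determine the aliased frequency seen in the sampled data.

45.75 kHz mod fs = 4.5 kHz.
4.5 kHz ≤ fs/2 = 20.625 kHz, appears at 4.5 kHz.

4.5 kHz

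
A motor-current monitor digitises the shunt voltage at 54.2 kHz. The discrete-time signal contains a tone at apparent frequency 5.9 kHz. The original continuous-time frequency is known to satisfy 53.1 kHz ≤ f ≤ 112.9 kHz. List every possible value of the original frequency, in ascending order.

Frequencies that alias to 5.9 kHz are k·fs ± 5.9 kHz for integer k ≥ 0.
k=0: 5.9 kHz.
k=1: 48.3 kHz, 60.1 kHz.
k=2: 102.5 kHz, 114.3 kHz.
k=3: 156.7 kHz, 168.5 kHz.
Within [53.1 kHz, 112.9 kHz]: 60.1 kHz, 102.5 kHz.

60.1 kHz, 102.5 kHz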